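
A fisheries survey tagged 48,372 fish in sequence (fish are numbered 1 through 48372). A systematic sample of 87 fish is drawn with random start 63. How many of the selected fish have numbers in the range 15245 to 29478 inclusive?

k = 48372/87 = 556
First selection ≥ 15245: 63 + ⌈(15245−63)/556⌉·556 = 63 + 28×556 = 15631
Last selection ≤ 29478: 63 + ⌊(29478−63)/556⌋·556 = 63 + 52×556 = 28975
Count = 52 − 28 + 1 = 25

25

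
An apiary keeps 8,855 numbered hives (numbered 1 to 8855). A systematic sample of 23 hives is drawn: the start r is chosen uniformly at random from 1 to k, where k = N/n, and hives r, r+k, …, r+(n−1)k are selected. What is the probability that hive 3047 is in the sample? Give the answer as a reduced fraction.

1/385

k = 8855/23 = 385.
Hive 3047 is selected iff r ≡ 3047 (mod 385); exactly one such r in {1,…,385}.
Inclusion probability = 1/385.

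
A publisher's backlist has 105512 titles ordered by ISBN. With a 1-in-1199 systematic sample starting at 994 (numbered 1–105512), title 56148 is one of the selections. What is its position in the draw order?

k = 1199
position = (56148 − 994)/1199 + 1 = 55154/1199 + 1 = 46 + 1 = 47

47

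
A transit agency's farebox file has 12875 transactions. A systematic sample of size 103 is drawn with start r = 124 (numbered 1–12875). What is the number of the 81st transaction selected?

k = 12875/103 = 125
81st selection = r + (81−1)·k = 124 + 80×125 = 124 + 10000 = 10124

10124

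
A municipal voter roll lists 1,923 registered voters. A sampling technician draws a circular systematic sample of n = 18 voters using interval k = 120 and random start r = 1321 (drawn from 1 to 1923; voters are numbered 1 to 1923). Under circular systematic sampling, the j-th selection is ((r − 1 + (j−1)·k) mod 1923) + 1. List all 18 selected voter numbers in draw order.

Selection 1: 1321
Selection 2: 1321 + 120 = 1441
Selection 3: 1441 + 120 = 1561
Selection 4: 1561 + 120 = 1681
Selection 5: 1681 + 120 = 1801
Selection 6: 1801 + 120 = 1921
Selection 7: 1921 + 120 = 2041 → 2041 − 1923 = 118
Selection 8: 118 + 120 = 238
Selection 9: 238 + 120 = 358
Selection 10: 358 + 120 = 478
Selection 11: 478 + 120 = 598
Selection 12: 598 + 120 = 718
Selection 13: 718 + 120 = 838
Selection 14: 838 + 120 = 958
Selection 15: 958 + 120 = 1078
Selection 16: 1078 + 120 = 1198
Selection 17: 1198 + 120 = 1318
Selection 18: 1318 + 120 = 1438

1321, 1441, 1561, 1681, 1801, 1921, 118, 238, 358, 478, 598, 718, 838, 958, 1078, 1198, 1318, 1438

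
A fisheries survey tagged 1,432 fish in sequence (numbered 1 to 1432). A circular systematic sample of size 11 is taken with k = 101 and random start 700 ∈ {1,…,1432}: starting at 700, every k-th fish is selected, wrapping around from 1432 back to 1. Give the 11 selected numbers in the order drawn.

Selection 1: 700
Selection 2: 700 + 101 = 801
Selection 3: 801 + 101 = 902
Selection 4: 902 + 101 = 1003
Selection 5: 1003 + 101 = 1104
Selection 6: 1104 + 101 = 1205
Selection 7: 1205 + 101 = 1306
Selection 8: 1306 + 101 = 1407
Selection 9: 1407 + 101 = 1508 → 1508 − 1432 = 76
Selection 10: 76 + 101 = 177
Selection 11: 177 + 101 = 278

700, 801, 902, 1003, 1104, 1205, 1306, 1407, 76, 177, 278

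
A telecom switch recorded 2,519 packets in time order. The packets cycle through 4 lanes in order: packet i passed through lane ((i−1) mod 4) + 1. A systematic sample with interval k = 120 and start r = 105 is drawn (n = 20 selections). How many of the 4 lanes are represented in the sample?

1

Consecutive selections differ by k = 120, so their lane numbers differ by 120 mod 4 = 0.
gcd(120, 4) = 4, so the sample visits 4/4 = 1 distinct residues mod 4.
Start 105 is lane 1; the lanes hit are 1.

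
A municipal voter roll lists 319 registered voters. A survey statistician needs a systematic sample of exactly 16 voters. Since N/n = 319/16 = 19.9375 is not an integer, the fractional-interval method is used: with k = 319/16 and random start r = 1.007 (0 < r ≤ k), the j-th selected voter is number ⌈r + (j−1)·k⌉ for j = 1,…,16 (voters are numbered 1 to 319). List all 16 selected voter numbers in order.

2, 21, 41, 61, 81, 101, 121, 141, 161, 181, 201, 221, 241, 261, 281, 301

j=1: r + 0k = 1.007 → ⌈·⌉ = 2
j=2: r + 1k = 20.9445 → ⌈·⌉ = 21
j=3: r + 2k = 40.882 → ⌈·⌉ = 41
j=4: r + 3k = 60.8195 → ⌈·⌉ = 61
j=5: r + 4k = 80.757 → ⌈·⌉ = 81
j=6: r + 5k = 100.6945 → ⌈·⌉ = 101
j=7: r + 6k = 120.632 → ⌈·⌉ = 121
j=8: r + 7k = 140.5695 → ⌈·⌉ = 141
j=9: r + 8k = 160.507 → ⌈·⌉ = 161
j=10: r + 9k = 180.4445 → ⌈·⌉ = 181
j=11: r + 10k = 200.382 → ⌈·⌉ = 201
j=12: r + 11k = 220.3195 → ⌈·⌉ = 221
j=13: r + 12k = 240.257 → ⌈·⌉ = 241
j=14: r + 13k = 260.1945 → ⌈·⌉ = 261
j=15: r + 14k = 280.132 → ⌈·⌉ = 281
j=16: r + 15k = 300.0695 → ⌈·⌉ = 301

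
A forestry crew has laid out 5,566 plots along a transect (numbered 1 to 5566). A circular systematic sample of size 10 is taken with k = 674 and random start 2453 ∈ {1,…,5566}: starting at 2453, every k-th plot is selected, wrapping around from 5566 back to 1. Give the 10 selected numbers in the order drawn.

2453, 3127, 3801, 4475, 5149, 257, 931, 1605, 2279, 2953

Selection 1: 2453
Selection 2: 2453 + 674 = 3127
Selection 3: 3127 + 674 = 3801
Selection 4: 3801 + 674 = 4475
Selection 5: 4475 + 674 = 5149
Selection 6: 5149 + 674 = 5823 → 5823 − 5566 = 257
Selection 7: 257 + 674 = 931
Selection 8: 931 + 674 = 1605
Selection 9: 1605 + 674 = 2279
Selection 10: 2279 + 674 = 2953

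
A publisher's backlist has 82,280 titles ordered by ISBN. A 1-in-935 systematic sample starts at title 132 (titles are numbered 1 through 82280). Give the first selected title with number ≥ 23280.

23507

k = 935
Steps past start: ⌈(23280 − 132)/935⌉ = ⌈23148/935⌉ = 25
Selected title: 132 + 25×935 = 23507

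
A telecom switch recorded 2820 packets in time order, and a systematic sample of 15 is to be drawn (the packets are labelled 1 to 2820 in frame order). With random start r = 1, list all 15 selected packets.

k = N/n = 2820/15 = 188
packet 1: 1
packet 2: 1 + 188 = 189
packet 3: 189 + 188 = 377
packet 4: 377 + 188 = 565
packet 5: 565 + 188 = 753
packet 6: 753 + 188 = 941
packet 7: 941 + 188 = 1129
packet 8: 1129 + 188 = 1317
packet 9: 1317 + 188 = 1505
packet 10: 1505 + 188 = 1693
packet 11: 1693 + 188 = 1881
packet 12: 1881 + 188 = 2069
packet 13: 2069 + 188 = 2257
packet 14: 2257 + 188 = 2445
packet 15: 2445 + 188 = 2633

1, 189, 377, 565, 753, 941, 1129, 1317, 1505, 1693, 1881, 2069, 2257, 2445, 2633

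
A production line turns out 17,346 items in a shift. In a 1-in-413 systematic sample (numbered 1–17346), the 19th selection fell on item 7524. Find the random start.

90

k = 413
r = 7524 − (19−1)×413 = 7524 − 7434 = 90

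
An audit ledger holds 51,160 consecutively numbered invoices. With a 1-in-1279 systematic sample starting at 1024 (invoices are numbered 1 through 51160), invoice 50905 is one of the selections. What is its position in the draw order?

k = 1279
position = (50905 − 1024)/1279 + 1 = 49881/1279 + 1 = 39 + 1 = 40

40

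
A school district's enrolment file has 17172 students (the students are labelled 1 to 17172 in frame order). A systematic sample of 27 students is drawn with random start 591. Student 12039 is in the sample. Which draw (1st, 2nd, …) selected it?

k = 17172/27 = 636
position = (12039 − 591)/636 + 1 = 11448/636 + 1 = 18 + 1 = 19

19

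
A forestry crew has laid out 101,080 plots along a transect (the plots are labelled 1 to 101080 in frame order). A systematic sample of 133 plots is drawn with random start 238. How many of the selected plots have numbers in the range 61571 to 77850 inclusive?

k = 101080/133 = 760
First selection ≥ 61571: 238 + ⌈(61571−238)/760⌉·760 = 238 + 81×760 = 61798
Last selection ≤ 77850: 238 + ⌊(77850−238)/760⌋·760 = 238 + 102×760 = 77758
Count = 102 − 81 + 1 = 22

22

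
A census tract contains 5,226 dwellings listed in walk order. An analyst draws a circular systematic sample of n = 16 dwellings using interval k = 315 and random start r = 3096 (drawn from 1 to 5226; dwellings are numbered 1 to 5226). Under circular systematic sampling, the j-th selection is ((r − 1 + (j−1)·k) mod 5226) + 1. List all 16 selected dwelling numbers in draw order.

3096, 3411, 3726, 4041, 4356, 4671, 4986, 75, 390, 705, 1020, 1335, 1650, 1965, 2280, 2595

Selection 1: 3096
Selection 2: 3096 + 315 = 3411
Selection 3: 3411 + 315 = 3726
Selection 4: 3726 + 315 = 4041
Selection 5: 4041 + 315 = 4356
Selection 6: 4356 + 315 = 4671
Selection 7: 4671 + 315 = 4986
Selection 8: 4986 + 315 = 5301 → 5301 − 5226 = 75
Selection 9: 75 + 315 = 390
Selection 10: 390 + 315 = 705
Selection 11: 705 + 315 = 1020
Selection 12: 1020 + 315 = 1335
Selection 13: 1335 + 315 = 1650
Selection 14: 1650 + 315 = 1965
Selection 15: 1965 + 315 = 2280
Selection 16: 2280 + 315 = 2595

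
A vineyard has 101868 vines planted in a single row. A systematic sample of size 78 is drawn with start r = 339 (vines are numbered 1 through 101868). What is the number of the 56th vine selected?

k = 101868/78 = 1306
56th selection = r + (56−1)·k = 339 + 55×1306 = 339 + 71830 = 72169

72169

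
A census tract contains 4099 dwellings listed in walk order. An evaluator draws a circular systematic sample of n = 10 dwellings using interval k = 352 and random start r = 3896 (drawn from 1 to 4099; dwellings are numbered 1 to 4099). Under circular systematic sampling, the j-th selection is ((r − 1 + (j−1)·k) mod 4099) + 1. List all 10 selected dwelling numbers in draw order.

3896, 149, 501, 853, 1205, 1557, 1909, 2261, 2613, 2965

Selection 1: 3896
Selection 2: 3896 + 352 = 4248 → 4248 − 4099 = 149
Selection 3: 149 + 352 = 501
Selection 4: 501 + 352 = 853
Selection 5: 853 + 352 = 1205
Selection 6: 1205 + 352 = 1557
Selection 7: 1557 + 352 = 1909
Selection 8: 1909 + 352 = 2261
Selection 9: 2261 + 352 = 2613
Selection 10: 2613 + 352 = 2965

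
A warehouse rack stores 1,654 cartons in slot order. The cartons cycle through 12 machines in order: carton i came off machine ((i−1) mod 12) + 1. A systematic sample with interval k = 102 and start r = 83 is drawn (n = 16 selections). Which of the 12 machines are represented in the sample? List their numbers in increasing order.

Consecutive selections differ by k = 102, so their machine numbers differ by 102 mod 12 = 6.
gcd(102, 12) = 6, so the sample visits 12/6 = 2 distinct residues mod 12.
Start 83 is machine 11; the machines hit are 5, 11.

5, 11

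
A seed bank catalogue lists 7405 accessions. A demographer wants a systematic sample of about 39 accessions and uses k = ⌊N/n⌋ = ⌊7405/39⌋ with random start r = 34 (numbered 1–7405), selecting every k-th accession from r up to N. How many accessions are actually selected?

k = ⌊7405/39⌋ = 189
Achieved size = ⌊(7405 − 34)/189⌋ + 1 = ⌊7371/189⌋ + 1 = 39 + 1 = 40
(last selection: 34 + 39×189 = 7405 ≤ 7405; next would be 7594 > 7405)

40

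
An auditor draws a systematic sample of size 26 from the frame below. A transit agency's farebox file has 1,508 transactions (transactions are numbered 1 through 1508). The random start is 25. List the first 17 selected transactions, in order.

25, 83, 141, 199, 257, 315, 373, 431, 489, 547, 605, 663, 721, 779, 837, 895, 953

k = N/n = 1508/26 = 58
transaction 1: 25
transaction 2: 25 + 58 = 83
transaction 3: 83 + 58 = 141
transaction 4: 141 + 58 = 199
transaction 5: 199 + 58 = 257
transaction 6: 257 + 58 = 315
transaction 7: 315 + 58 = 373
transaction 8: 373 + 58 = 431
transaction 9: 431 + 58 = 489
transaction 10: 489 + 58 = 547
transaction 11: 547 + 58 = 605
transaction 12: 605 + 58 = 663
transaction 13: 663 + 58 = 721
transaction 14: 721 + 58 = 779
transaction 15: 779 + 58 = 837
transaction 16: 837 + 58 = 895
transaction 17: 895 + 58 = 953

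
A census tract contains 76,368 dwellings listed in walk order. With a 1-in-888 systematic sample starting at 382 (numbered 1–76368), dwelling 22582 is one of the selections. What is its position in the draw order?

26

k = 888
position = (22582 − 382)/888 + 1 = 22200/888 + 1 = 25 + 1 = 26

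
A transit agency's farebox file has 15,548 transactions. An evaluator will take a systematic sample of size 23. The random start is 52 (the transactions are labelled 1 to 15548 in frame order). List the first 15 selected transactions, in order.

k = N/n = 15548/23 = 676
transaction 1: 52
transaction 2: 52 + 676 = 728
transaction 3: 728 + 676 = 1404
transaction 4: 1404 + 676 = 2080
transaction 5: 2080 + 676 = 2756
transaction 6: 2756 + 676 = 3432
transaction 7: 3432 + 676 = 4108
transaction 8: 4108 + 676 = 4784
transaction 9: 4784 + 676 = 5460
transaction 10: 5460 + 676 = 6136
transaction 11: 6136 + 676 = 6812
transaction 12: 6812 + 676 = 7488
transaction 13: 7488 + 676 = 8164
transaction 14: 8164 + 676 = 8840
transaction 15: 8840 + 676 = 9516

52, 728, 1404, 2080, 2756, 3432, 4108, 4784, 5460, 6136, 6812, 7488, 8164, 8840, 9516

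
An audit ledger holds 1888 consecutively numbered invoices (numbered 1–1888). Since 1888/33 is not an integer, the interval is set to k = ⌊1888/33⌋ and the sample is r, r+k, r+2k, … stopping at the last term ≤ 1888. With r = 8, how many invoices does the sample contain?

k = ⌊1888/33⌋ = 57
Achieved size = ⌊(1888 − 8)/57⌋ + 1 = ⌊1880/57⌋ + 1 = 32 + 1 = 33
(last selection: 8 + 32×57 = 1832 ≤ 1888; next would be 1889 > 1888)

33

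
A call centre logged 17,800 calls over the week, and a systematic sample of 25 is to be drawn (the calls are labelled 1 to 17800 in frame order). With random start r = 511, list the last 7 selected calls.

13327, 14039, 14751, 15463, 16175, 16887, 17599

k = N/n = 17800/25 = 712
19th selection = 511 + 18×712 = 13327
20th: 13327 + 712 = 14039
21st: 14039 + 712 = 14751
22nd: 14751 + 712 = 15463
23rd: 15463 + 712 = 16175
24th: 16175 + 712 = 16887
25th: 16887 + 712 = 17599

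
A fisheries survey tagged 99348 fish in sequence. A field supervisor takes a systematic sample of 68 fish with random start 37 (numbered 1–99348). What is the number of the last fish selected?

k = 99348/68 = 1461
68th selection = r + (68−1)·k = 37 + 67×1461 = 37 + 97887 = 97924

97924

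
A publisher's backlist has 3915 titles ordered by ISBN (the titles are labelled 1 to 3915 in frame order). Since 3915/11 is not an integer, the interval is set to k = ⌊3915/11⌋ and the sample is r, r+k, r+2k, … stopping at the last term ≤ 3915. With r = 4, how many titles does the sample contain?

k = ⌊3915/11⌋ = 355
Achieved size = ⌊(3915 − 4)/355⌋ + 1 = ⌊3911/355⌋ + 1 = 11 + 1 = 12
(last selection: 4 + 11×355 = 3909 ≤ 3915; next would be 4264 > 3915)

12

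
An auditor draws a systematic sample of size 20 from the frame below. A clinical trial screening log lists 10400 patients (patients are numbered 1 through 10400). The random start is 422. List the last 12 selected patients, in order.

k = N/n = 10400/20 = 520
9th selection = 422 + 8×520 = 4582
10th: 4582 + 520 = 5102
11th: 5102 + 520 = 5622
12th: 5622 + 520 = 6142
13th: 6142 + 520 = 6662
14th: 6662 + 520 = 7182
15th: 7182 + 520 = 7702
16th: 7702 + 520 = 8222
17th: 8222 + 520 = 8742
18th: 8742 + 520 = 9262
19th: 9262 + 520 = 9782
20th: 9782 + 520 = 10302

4582, 5102, 5622, 6142, 6662, 7182, 7702, 8222, 8742, 9262, 9782, 10302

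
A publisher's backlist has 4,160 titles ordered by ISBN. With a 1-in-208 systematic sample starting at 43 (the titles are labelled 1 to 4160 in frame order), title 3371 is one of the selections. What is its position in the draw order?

17

k = 208
position = (3371 − 43)/208 + 1 = 3328/208 + 1 = 16 + 1 = 17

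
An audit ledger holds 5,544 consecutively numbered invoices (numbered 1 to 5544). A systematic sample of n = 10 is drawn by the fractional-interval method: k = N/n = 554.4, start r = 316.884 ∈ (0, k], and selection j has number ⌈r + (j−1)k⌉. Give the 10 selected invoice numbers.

317, 872, 1426, 1981, 2535, 3089, 3644, 4198, 4753, 5307

j=1: r + 0k = 316.884 → ⌈·⌉ = 317
j=2: r + 1k = 871.284 → ⌈·⌉ = 872
j=3: r + 2k = 1425.684 → ⌈·⌉ = 1426
j=4: r + 3k = 1980.084 → ⌈·⌉ = 1981
j=5: r + 4k = 2534.484 → ⌈·⌉ = 2535
j=6: r + 5k = 3088.884 → ⌈·⌉ = 3089
j=7: r + 6k = 3643.284 → ⌈·⌉ = 3644
j=8: r + 7k = 4197.684 → ⌈·⌉ = 4198
j=9: r + 8k = 4752.084 → ⌈·⌉ = 4753
j=10: r + 9k = 5306.484 → ⌈·⌉ = 5307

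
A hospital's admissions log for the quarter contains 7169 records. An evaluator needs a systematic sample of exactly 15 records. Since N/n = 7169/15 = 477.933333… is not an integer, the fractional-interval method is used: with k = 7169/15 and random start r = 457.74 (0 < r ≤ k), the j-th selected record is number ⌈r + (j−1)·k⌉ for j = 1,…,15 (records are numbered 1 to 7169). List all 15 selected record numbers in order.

j=1: r + 0k = 457.74 → ⌈·⌉ = 458
j=2: r + 1k = 935.673333… → ⌈·⌉ = 936
j=3: r + 2k = 1413.606666… → ⌈·⌉ = 1414
j=4: r + 3k = 1891.54 → ⌈·⌉ = 1892
j=5: r + 4k = 2369.473333… → ⌈·⌉ = 2370
j=6: r + 5k = 2847.406666… → ⌈·⌉ = 2848
j=7: r + 6k = 3325.34 → ⌈·⌉ = 3326
j=8: r + 7k = 3803.273333… → ⌈·⌉ = 3804
j=9: r + 8k = 4281.206666… → ⌈·⌉ = 4282
j=10: r + 9k = 4759.14 → ⌈·⌉ = 4760
j=11: r + 10k = 5237.073333… → ⌈·⌉ = 5238
j=12: r + 11k = 5715.006666… → ⌈·⌉ = 5716
j=13: r + 12k = 6192.94 → ⌈·⌉ = 6193
j=14: r + 13k = 6670.873333… → ⌈·⌉ = 6671
j=15: r + 14k = 7148.806666… → ⌈·⌉ = 7149

458, 936, 1414, 1892, 2370, 2848, 3326, 3804, 4282, 4760, 5238, 5716, 6193, 6671, 7149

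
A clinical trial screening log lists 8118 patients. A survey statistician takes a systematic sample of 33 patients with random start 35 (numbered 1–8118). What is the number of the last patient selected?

7907

k = 8118/33 = 246
33rd selection = r + (33−1)·k = 35 + 32×246 = 35 + 7872 = 7907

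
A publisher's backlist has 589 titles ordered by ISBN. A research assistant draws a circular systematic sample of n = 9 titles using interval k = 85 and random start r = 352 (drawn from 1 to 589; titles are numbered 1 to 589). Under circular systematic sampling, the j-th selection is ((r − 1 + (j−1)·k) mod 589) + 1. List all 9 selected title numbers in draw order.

Selection 1: 352
Selection 2: 352 + 85 = 437
Selection 3: 437 + 85 = 522
Selection 4: 522 + 85 = 607 → 607 − 589 = 18
Selection 5: 18 + 85 = 103
Selection 6: 103 + 85 = 188
Selection 7: 188 + 85 = 273
Selection 8: 273 + 85 = 358
Selection 9: 358 + 85 = 443

352, 437, 522, 18, 103, 188, 273, 358, 443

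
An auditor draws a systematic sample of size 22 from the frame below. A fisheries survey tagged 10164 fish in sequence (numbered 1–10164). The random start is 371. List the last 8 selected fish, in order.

6839, 7301, 7763, 8225, 8687, 9149, 9611, 10073

k = N/n = 10164/22 = 462
15th selection = 371 + 14×462 = 6839
16th: 6839 + 462 = 7301
17th: 7301 + 462 = 7763
18th: 7763 + 462 = 8225
19th: 8225 + 462 = 8687
20th: 8687 + 462 = 9149
21st: 9149 + 462 = 9611
22nd: 9611 + 462 = 10073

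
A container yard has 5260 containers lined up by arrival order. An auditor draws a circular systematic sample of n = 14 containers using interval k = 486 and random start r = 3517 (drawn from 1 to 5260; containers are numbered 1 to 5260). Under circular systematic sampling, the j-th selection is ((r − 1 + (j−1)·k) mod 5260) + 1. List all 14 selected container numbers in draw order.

Selection 1: 3517
Selection 2: 3517 + 486 = 4003
Selection 3: 4003 + 486 = 4489
Selection 4: 4489 + 486 = 4975
Selection 5: 4975 + 486 = 5461 → 5461 − 5260 = 201
Selection 6: 201 + 486 = 687
Selection 7: 687 + 486 = 1173
Selection 8: 1173 + 486 = 1659
Selection 9: 1659 + 486 = 2145
Selection 10: 2145 + 486 = 2631
Selection 11: 2631 + 486 = 3117
Selection 12: 3117 + 486 = 3603
Selection 13: 3603 + 486 = 4089
Selection 14: 4089 + 486 = 4575

3517, 4003, 4489, 4975, 201, 687, 1173, 1659, 2145, 2631, 3117, 3603, 4089, 4575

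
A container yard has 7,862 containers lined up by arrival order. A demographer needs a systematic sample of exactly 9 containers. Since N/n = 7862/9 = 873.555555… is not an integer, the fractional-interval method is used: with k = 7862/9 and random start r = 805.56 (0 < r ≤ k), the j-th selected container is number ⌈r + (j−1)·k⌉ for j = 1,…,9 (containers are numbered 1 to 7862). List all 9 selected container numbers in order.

806, 1680, 2553, 3427, 4300, 5174, 6047, 6921, 7795

j=1: r + 0k = 805.56 → ⌈·⌉ = 806
j=2: r + 1k = 1679.115555… → ⌈·⌉ = 1680
j=3: r + 2k = 2552.671111… → ⌈·⌉ = 2553
j=4: r + 3k = 3426.226666… → ⌈·⌉ = 3427
j=5: r + 4k = 4299.782222… → ⌈·⌉ = 4300
j=6: r + 5k = 5173.337777… → ⌈·⌉ = 5174
j=7: r + 6k = 6046.893333… → ⌈·⌉ = 6047
j=8: r + 7k = 6920.448888… → ⌈·⌉ = 6921
j=9: r + 8k = 7794.004444… → ⌈·⌉ = 7795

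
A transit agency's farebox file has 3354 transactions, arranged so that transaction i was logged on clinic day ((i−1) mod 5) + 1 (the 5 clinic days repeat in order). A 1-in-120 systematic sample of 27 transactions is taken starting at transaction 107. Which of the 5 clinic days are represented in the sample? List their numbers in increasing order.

Consecutive selections differ by k = 120, so their clinic day numbers differ by 120 mod 5 = 0.
gcd(120, 5) = 5, so the sample visits 5/5 = 1 distinct residues mod 5.
Start 107 is clinic day 2; the clinic days hit are 2.

2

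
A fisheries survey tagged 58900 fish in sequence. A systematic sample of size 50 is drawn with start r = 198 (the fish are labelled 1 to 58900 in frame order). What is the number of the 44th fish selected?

50852

k = 58900/50 = 1178
44th selection = r + (44−1)·k = 198 + 43×1178 = 198 + 50654 = 50852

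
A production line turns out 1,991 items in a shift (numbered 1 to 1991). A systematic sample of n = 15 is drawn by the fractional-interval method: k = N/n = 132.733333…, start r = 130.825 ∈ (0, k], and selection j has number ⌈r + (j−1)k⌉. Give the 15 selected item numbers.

j=1: r + 0k = 130.825 → ⌈·⌉ = 131
j=2: r + 1k = 263.558333… → ⌈·⌉ = 264
j=3: r + 2k = 396.291666… → ⌈·⌉ = 397
j=4: r + 3k = 529.025 → ⌈·⌉ = 530
j=5: r + 4k = 661.758333… → ⌈·⌉ = 662
j=6: r + 5k = 794.491666… → ⌈·⌉ = 795
j=7: r + 6k = 927.225 → ⌈·⌉ = 928
j=8: r + 7k = 1059.958333… → ⌈·⌉ = 1060
j=9: r + 8k = 1192.691666… → ⌈·⌉ = 1193
j=10: r + 9k = 1325.425 → ⌈·⌉ = 1326
j=11: r + 10k = 1458.158333… → ⌈·⌉ = 1459
j=12: r + 11k = 1590.891666… → ⌈·⌉ = 1591
j=13: r + 12k = 1723.625 → ⌈·⌉ = 1724
j=14: r + 13k = 1856.358333… → ⌈·⌉ = 1857
j=15: r + 14k = 1989.091666… → ⌈·⌉ = 1990

131, 264, 397, 530, 662, 795, 928, 1060, 1193, 1326, 1459, 1591, 1724, 1857, 1990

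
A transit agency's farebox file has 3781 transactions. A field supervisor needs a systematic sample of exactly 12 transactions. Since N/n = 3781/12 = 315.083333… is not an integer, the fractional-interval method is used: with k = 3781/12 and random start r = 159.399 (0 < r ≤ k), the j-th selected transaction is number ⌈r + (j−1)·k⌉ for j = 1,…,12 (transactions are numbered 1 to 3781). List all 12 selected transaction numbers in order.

160, 475, 790, 1105, 1420, 1735, 2050, 2365, 2681, 2996, 3311, 3626

j=1: r + 0k = 159.399 → ⌈·⌉ = 160
j=2: r + 1k = 474.482333… → ⌈·⌉ = 475
j=3: r + 2k = 789.565666… → ⌈·⌉ = 790
j=4: r + 3k = 1104.649 → ⌈·⌉ = 1105
j=5: r + 4k = 1419.732333… → ⌈·⌉ = 1420
j=6: r + 5k = 1734.815666… → ⌈·⌉ = 1735
j=7: r + 6k = 2049.899 → ⌈·⌉ = 2050
j=8: r + 7k = 2364.982333… → ⌈·⌉ = 2365
j=9: r + 8k = 2680.065666… → ⌈·⌉ = 2681
j=10: r + 9k = 2995.149 → ⌈·⌉ = 2996
j=11: r + 10k = 3310.232333… → ⌈·⌉ = 3311
j=12: r + 11k = 3625.315666… → ⌈·⌉ = 3626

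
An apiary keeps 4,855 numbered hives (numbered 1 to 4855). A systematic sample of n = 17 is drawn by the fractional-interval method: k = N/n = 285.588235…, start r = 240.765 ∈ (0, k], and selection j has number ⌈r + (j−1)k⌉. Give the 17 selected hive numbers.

241, 527, 812, 1098, 1384, 1669, 1955, 2240, 2526, 2812, 3097, 3383, 3668, 3954, 4240, 4525, 4811

j=1: r + 0k = 240.765 → ⌈·⌉ = 241
j=2: r + 1k = 526.353235… → ⌈·⌉ = 527
j=3: r + 2k = 811.941470… → ⌈·⌉ = 812
j=4: r + 3k = 1097.529705… → ⌈·⌉ = 1098
j=5: r + 4k = 1383.117941… → ⌈·⌉ = 1384
j=6: r + 5k = 1668.706176… → ⌈·⌉ = 1669
j=7: r + 6k = 1954.294411… → ⌈·⌉ = 1955
j=8: r + 7k = 2239.882647… → ⌈·⌉ = 2240
j=9: r + 8k = 2525.470882… → ⌈·⌉ = 2526
j=10: r + 9k = 2811.059117… → ⌈·⌉ = 2812
j=11: r + 10k = 3096.647352… → ⌈·⌉ = 3097
j=12: r + 11k = 3382.235588… → ⌈·⌉ = 3383
j=13: r + 12k = 3667.823823… → ⌈·⌉ = 3668
j=14: r + 13k = 3953.412058… → ⌈·⌉ = 3954
j=15: r + 14k = 4239.000294… → ⌈·⌉ = 4240
j=16: r + 15k = 4524.588529… → ⌈·⌉ = 4525
j=17: r + 16k = 4810.176764… → ⌈·⌉ = 4811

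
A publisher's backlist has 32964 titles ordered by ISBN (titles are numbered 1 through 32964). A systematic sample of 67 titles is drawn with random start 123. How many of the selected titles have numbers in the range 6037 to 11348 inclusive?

k = 32964/67 = 492
First selection ≥ 6037: 123 + ⌈(6037−123)/492⌉·492 = 123 + 13×492 = 6519
Last selection ≤ 11348: 123 + ⌊(11348−123)/492⌋·492 = 123 + 22×492 = 10947
Count = 22 − 13 + 1 = 10

10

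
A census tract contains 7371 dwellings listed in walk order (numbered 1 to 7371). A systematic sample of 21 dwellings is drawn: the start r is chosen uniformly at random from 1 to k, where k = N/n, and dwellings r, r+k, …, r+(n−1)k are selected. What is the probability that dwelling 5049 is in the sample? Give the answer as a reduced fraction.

k = 7371/21 = 351.
Dwelling 5049 is selected iff r ≡ 5049 (mod 351); exactly one such r in {1,…,351}.
Inclusion probability = 1/351.

1/351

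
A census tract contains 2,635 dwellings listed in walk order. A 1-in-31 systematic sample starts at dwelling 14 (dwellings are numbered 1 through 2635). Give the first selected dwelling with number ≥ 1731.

k = 31
Steps past start: ⌈(1731 − 14)/31⌉ = ⌈1717/31⌉ = 56
Selected dwelling: 14 + 56×31 = 1750

1750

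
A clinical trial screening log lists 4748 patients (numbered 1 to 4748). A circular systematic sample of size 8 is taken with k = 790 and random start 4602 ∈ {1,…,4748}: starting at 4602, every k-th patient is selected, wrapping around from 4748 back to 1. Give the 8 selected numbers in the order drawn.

Selection 1: 4602
Selection 2: 4602 + 790 = 5392 → 5392 − 4748 = 644
Selection 3: 644 + 790 = 1434
Selection 4: 1434 + 790 = 2224
Selection 5: 2224 + 790 = 3014
Selection 6: 3014 + 790 = 3804
Selection 7: 3804 + 790 = 4594
Selection 8: 4594 + 790 = 5384 → 5384 − 4748 = 636

4602, 644, 1434, 2224, 3014, 3804, 4594, 636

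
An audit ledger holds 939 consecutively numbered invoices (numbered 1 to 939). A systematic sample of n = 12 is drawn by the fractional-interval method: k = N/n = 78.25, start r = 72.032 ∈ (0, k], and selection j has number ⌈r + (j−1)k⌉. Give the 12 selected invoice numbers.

j=1: r + 0k = 72.032 → ⌈·⌉ = 73
j=2: r + 1k = 150.282 → ⌈·⌉ = 151
j=3: r + 2k = 228.532 → ⌈·⌉ = 229
j=4: r + 3k = 306.782 → ⌈·⌉ = 307
j=5: r + 4k = 385.032 → ⌈·⌉ = 386
j=6: r + 5k = 463.282 → ⌈·⌉ = 464
j=7: r + 6k = 541.532 → ⌈·⌉ = 542
j=8: r + 7k = 619.782 → ⌈·⌉ = 620
j=9: r + 8k = 698.032 → ⌈·⌉ = 699
j=10: r + 9k = 776.282 → ⌈·⌉ = 777
j=11: r + 10k = 854.532 → ⌈·⌉ = 855
j=12: r + 11k = 932.782 → ⌈·⌉ = 933

73, 151, 229, 307, 386, 464, 542, 620, 699, 777, 855, 933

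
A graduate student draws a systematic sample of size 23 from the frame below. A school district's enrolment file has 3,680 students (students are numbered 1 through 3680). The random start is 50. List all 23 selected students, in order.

50, 210, 370, 530, 690, 850, 1010, 1170, 1330, 1490, 1650, 1810, 1970, 2130, 2290, 2450, 2610, 2770, 2930, 3090, 3250, 3410, 3570

k = N/n = 3680/23 = 160
student 1: 50
student 2: 50 + 160 = 210
student 3: 210 + 160 = 370
student 4: 370 + 160 = 530
student 5: 530 + 160 = 690
student 6: 690 + 160 = 850
student 7: 850 + 160 = 1010
student 8: 1010 + 160 = 1170
student 9: 1170 + 160 = 1330
student 10: 1330 + 160 = 1490
student 11: 1490 + 160 = 1650
student 12: 1650 + 160 = 1810
student 13: 1810 + 160 = 1970
student 14: 1970 + 160 = 2130
student 15: 2130 + 160 = 2290
student 16: 2290 + 160 = 2450
student 17: 2450 + 160 = 2610
student 18: 2610 + 160 = 2770
student 19: 2770 + 160 = 2930
student 20: 2930 + 160 = 3090
student 21: 3090 + 160 = 3250
student 22: 3250 + 160 = 3410
student 23: 3410 + 160 = 3570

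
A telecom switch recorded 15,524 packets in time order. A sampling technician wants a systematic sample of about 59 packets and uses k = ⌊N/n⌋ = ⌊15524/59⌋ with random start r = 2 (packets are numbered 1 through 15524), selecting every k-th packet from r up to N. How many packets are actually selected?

k = ⌊15524/59⌋ = 263
Achieved size = ⌊(15524 − 2)/263⌋ + 1 = ⌊15522/263⌋ + 1 = 59 + 1 = 60
(last selection: 2 + 59×263 = 15519 ≤ 15524; next would be 15782 > 15524)

60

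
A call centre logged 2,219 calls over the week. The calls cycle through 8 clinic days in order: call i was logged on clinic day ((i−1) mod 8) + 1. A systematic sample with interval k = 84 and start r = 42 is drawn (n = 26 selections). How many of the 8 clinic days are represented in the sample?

Consecutive selections differ by k = 84, so their clinic day numbers differ by 84 mod 8 = 4.
gcd(84, 8) = 4, so the sample visits 8/4 = 2 distinct residues mod 8.
Start 42 is clinic day 2; the clinic days hit are 2, 6.

2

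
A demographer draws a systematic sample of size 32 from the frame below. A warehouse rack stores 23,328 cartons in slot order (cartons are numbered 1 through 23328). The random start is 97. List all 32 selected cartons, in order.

k = N/n = 23328/32 = 729
carton 1: 97
carton 2: 97 + 729 = 826
carton 3: 826 + 729 = 1555
carton 4: 1555 + 729 = 2284
carton 5: 2284 + 729 = 3013
carton 6: 3013 + 729 = 3742
carton 7: 3742 + 729 = 4471
carton 8: 4471 + 729 = 5200
carton 9: 5200 + 729 = 5929
carton 10: 5929 + 729 = 6658
carton 11: 6658 + 729 = 7387
carton 12: 7387 + 729 = 8116
carton 13: 8116 + 729 = 8845
carton 14: 8845 + 729 = 9574
carton 15: 9574 + 729 = 10303
carton 16: 10303 + 729 = 11032
carton 17: 11032 + 729 = 11761
carton 18: 11761 + 729 = 12490
carton 19: 12490 + 729 = 13219
carton 20: 13219 + 729 = 13948
carton 21: 13948 + 729 = 14677
carton 22: 14677 + 729 = 15406
carton 23: 15406 + 729 = 16135
carton 24: 16135 + 729 = 16864
carton 25: 16864 + 729 = 17593
carton 26: 17593 + 729 = 18322
carton 27: 18322 + 729 = 19051
carton 28: 19051 + 729 = 19780
carton 29: 19780 + 729 = 20509
carton 30: 20509 + 729 = 21238
carton 31: 21238 + 729 = 21967
carton 32: 21967 + 729 = 22696

97, 826, 1555, 2284, 3013, 3742, 4471, 5200, 5929, 6658, 7387, 8116, 8845, 9574, 10303, 11032, 11761, 12490, 13219, 13948, 14677, 15406, 16135, 16864, 17593, 18322, 19051, 19780, 20509, 21238, 21967, 22696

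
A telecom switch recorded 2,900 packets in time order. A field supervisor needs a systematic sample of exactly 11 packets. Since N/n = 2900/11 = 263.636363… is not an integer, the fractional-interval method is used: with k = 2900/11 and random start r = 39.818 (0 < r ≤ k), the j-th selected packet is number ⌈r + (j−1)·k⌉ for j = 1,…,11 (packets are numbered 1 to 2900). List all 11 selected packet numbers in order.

40, 304, 568, 831, 1095, 1358, 1622, 1886, 2149, 2413, 2677

j=1: r + 0k = 39.818 → ⌈·⌉ = 40
j=2: r + 1k = 303.454363… → ⌈·⌉ = 304
j=3: r + 2k = 567.090727… → ⌈·⌉ = 568
j=4: r + 3k = 830.727090… → ⌈·⌉ = 831
j=5: r + 4k = 1094.363454… → ⌈·⌉ = 1095
j=6: r + 5k = 1357.999818… → ⌈·⌉ = 1358
j=7: r + 6k = 1621.636181… → ⌈·⌉ = 1622
j=8: r + 7k = 1885.272545… → ⌈·⌉ = 1886
j=9: r + 8k = 2148.908909… → ⌈·⌉ = 2149
j=10: r + 9k = 2412.545272… → ⌈·⌉ = 2413
j=11: r + 10k = 2676.181636… → ⌈·⌉ = 2677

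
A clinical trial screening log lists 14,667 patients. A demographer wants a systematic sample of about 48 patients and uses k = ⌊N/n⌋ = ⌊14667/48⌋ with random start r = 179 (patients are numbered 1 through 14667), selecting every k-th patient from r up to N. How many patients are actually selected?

48

k = ⌊14667/48⌋ = 305
Achieved size = ⌊(14667 − 179)/305⌋ + 1 = ⌊14488/305⌋ + 1 = 47 + 1 = 48
(last selection: 179 + 47×305 = 14514 ≤ 14667; next would be 14819 > 14667)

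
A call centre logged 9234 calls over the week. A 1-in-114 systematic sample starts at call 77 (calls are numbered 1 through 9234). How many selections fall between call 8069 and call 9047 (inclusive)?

k = 114
First selection ≥ 8069: 77 + ⌈(8069−77)/114⌉·114 = 77 + 71×114 = 8171
Last selection ≤ 9047: 77 + ⌊(9047−77)/114⌋·114 = 77 + 78×114 = 8969
Count = 78 − 71 + 1 = 8

8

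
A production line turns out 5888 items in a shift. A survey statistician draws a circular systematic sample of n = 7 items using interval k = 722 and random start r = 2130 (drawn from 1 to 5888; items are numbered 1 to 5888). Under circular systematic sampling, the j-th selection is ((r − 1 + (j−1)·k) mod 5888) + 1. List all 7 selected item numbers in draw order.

Selection 1: 2130
Selection 2: 2130 + 722 = 2852
Selection 3: 2852 + 722 = 3574
Selection 4: 3574 + 722 = 4296
Selection 5: 4296 + 722 = 5018
Selection 6: 5018 + 722 = 5740
Selection 7: 5740 + 722 = 6462 → 6462 − 5888 = 574

2130, 2852, 3574, 4296, 5018, 5740, 574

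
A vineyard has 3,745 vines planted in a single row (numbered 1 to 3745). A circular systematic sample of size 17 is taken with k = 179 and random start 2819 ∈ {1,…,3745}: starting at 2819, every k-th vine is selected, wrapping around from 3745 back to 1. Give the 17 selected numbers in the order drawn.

2819, 2998, 3177, 3356, 3535, 3714, 148, 327, 506, 685, 864, 1043, 1222, 1401, 1580, 1759, 1938

Selection 1: 2819
Selection 2: 2819 + 179 = 2998
Selection 3: 2998 + 179 = 3177
Selection 4: 3177 + 179 = 3356
Selection 5: 3356 + 179 = 3535
Selection 6: 3535 + 179 = 3714
Selection 7: 3714 + 179 = 3893 → 3893 − 3745 = 148
Selection 8: 148 + 179 = 327
Selection 9: 327 + 179 = 506
Selection 10: 506 + 179 = 685
Selection 11: 685 + 179 = 864
Selection 12: 864 + 179 = 1043
Selection 13: 1043 + 179 = 1222
Selection 14: 1222 + 179 = 1401
Selection 15: 1401 + 179 = 1580
Selection 16: 1580 + 179 = 1759
Selection 17: 1759 + 179 = 1938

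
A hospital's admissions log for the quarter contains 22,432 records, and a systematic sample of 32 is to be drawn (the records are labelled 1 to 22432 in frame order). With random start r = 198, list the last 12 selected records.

k = N/n = 22432/32 = 701
21st selection = 198 + 20×701 = 14218
22nd: 14218 + 701 = 14919
23rd: 14919 + 701 = 15620
24th: 15620 + 701 = 16321
25th: 16321 + 701 = 17022
26th: 17022 + 701 = 17723
27th: 17723 + 701 = 18424
28th: 18424 + 701 = 19125
29th: 19125 + 701 = 19826
30th: 19826 + 701 = 20527
31st: 20527 + 701 = 21228
32nd: 21228 + 701 = 21929

14218, 14919, 15620, 16321, 17022, 17723, 18424, 19125, 19826, 20527, 21228, 21929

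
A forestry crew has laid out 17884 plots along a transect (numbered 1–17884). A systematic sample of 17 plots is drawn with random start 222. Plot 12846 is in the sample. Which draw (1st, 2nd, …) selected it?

k = 17884/17 = 1052
position = (12846 − 222)/1052 + 1 = 12624/1052 + 1 = 12 + 1 = 13

13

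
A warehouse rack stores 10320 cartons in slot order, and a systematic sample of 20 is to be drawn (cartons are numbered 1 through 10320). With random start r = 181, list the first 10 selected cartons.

k = N/n = 10320/20 = 516
carton 1: 181
carton 2: 181 + 516 = 697
carton 3: 697 + 516 = 1213
carton 4: 1213 + 516 = 1729
carton 5: 1729 + 516 = 2245
carton 6: 2245 + 516 = 2761
carton 7: 2761 + 516 = 3277
carton 8: 3277 + 516 = 3793
carton 9: 3793 + 516 = 4309
carton 10: 4309 + 516 = 4825

181, 697, 1213, 1729, 2245, 2761, 3277, 3793, 4309, 4825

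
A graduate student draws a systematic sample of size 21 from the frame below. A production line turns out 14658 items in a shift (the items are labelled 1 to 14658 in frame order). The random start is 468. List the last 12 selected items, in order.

k = N/n = 14658/21 = 698
10th selection = 468 + 9×698 = 6750
11th: 6750 + 698 = 7448
12th: 7448 + 698 = 8146
13th: 8146 + 698 = 8844
14th: 8844 + 698 = 9542
15th: 9542 + 698 = 10240
16th: 10240 + 698 = 10938
17th: 10938 + 698 = 11636
18th: 11636 + 698 = 12334
19th: 12334 + 698 = 13032
20th: 13032 + 698 = 13730
21st: 13730 + 698 = 14428

6750, 7448, 8146, 8844, 9542, 10240, 10938, 11636, 12334, 13032, 13730, 14428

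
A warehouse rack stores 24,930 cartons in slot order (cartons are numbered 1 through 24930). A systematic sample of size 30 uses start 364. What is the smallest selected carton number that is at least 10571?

11167

k = 24930/30 = 831
Steps past start: ⌈(10571 − 364)/831⌉ = ⌈10207/831⌉ = 13
Selected carton: 364 + 13×831 = 11167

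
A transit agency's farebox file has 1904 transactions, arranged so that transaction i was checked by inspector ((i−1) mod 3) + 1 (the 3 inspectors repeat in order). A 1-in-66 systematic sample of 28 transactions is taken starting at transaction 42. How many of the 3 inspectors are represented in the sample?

Consecutive selections differ by k = 66, so their inspector numbers differ by 66 mod 3 = 0.
gcd(66, 3) = 3, so the sample visits 3/3 = 1 distinct residues mod 3.
Start 42 is inspector 3; the inspectors hit are 3.

1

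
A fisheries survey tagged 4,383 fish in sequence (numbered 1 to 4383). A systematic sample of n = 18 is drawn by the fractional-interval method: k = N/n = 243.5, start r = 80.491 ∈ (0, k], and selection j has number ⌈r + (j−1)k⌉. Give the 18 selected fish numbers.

81, 324, 568, 811, 1055, 1298, 1542, 1785, 2029, 2272, 2516, 2759, 3003, 3246, 3490, 3733, 3977, 4220

j=1: r + 0k = 80.491 → ⌈·⌉ = 81
j=2: r + 1k = 323.991 → ⌈·⌉ = 324
j=3: r + 2k = 567.491 → ⌈·⌉ = 568
j=4: r + 3k = 810.991 → ⌈·⌉ = 811
j=5: r + 4k = 1054.491 → ⌈·⌉ = 1055
j=6: r + 5k = 1297.991 → ⌈·⌉ = 1298
j=7: r + 6k = 1541.491 → ⌈·⌉ = 1542
j=8: r + 7k = 1784.991 → ⌈·⌉ = 1785
j=9: r + 8k = 2028.491 → ⌈·⌉ = 2029
j=10: r + 9k = 2271.991 → ⌈·⌉ = 2272
j=11: r + 10k = 2515.491 → ⌈·⌉ = 2516
j=12: r + 11k = 2758.991 → ⌈·⌉ = 2759
j=13: r + 12k = 3002.491 → ⌈·⌉ = 3003
j=14: r + 13k = 3245.991 → ⌈·⌉ = 3246
j=15: r + 14k = 3489.491 → ⌈·⌉ = 3490
j=16: r + 15k = 3732.991 → ⌈·⌉ = 3733
j=17: r + 16k = 3976.491 → ⌈·⌉ = 3977
j=18: r + 17k = 4219.991 → ⌈·⌉ = 4220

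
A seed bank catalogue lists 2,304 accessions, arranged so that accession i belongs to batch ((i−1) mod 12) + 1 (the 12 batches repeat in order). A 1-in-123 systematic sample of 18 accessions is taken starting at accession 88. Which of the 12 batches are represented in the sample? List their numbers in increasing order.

1, 4, 7, 10

Consecutive selections differ by k = 123, so their batch numbers differ by 123 mod 12 = 3.
gcd(123, 12) = 3, so the sample visits 12/3 = 4 distinct residues mod 12.
Start 88 is batch 4; the batches hit are 1, 4, 7, 10.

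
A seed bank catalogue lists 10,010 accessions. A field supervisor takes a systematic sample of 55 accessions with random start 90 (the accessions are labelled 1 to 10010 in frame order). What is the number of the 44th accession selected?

k = 10010/55 = 182
44th selection = r + (44−1)·k = 90 + 43×182 = 90 + 7826 = 7916

7916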